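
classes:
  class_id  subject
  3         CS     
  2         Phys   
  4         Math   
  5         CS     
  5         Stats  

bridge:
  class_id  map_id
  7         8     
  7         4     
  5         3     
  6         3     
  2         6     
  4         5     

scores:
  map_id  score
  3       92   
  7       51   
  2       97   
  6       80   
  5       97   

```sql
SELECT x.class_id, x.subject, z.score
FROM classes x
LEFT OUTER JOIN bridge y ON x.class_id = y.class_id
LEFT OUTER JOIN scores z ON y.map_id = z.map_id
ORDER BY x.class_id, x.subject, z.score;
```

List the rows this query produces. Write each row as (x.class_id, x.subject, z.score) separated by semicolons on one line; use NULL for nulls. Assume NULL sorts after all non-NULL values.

(2, Phys, 80); (3, CS, NULL); (4, Math, 97); (5, CS, 92); (5, Stats, 92)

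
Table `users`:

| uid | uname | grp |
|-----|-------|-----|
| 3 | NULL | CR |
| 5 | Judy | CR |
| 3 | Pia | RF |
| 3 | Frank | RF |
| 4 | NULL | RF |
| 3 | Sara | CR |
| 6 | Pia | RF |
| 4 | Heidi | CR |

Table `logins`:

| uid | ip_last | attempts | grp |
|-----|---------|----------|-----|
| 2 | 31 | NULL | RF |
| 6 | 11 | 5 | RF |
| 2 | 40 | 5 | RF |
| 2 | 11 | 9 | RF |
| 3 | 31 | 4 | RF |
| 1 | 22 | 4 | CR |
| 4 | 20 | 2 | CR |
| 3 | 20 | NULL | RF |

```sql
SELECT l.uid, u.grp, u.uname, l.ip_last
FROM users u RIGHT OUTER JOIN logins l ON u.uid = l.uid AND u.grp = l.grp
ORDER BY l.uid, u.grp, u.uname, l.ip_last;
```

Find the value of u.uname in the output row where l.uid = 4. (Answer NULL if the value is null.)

Heidi

RIGHT JOIN keeps every row from `logins`; unmatched rows get NULL for `users`'s columns.
Matching on u.uid = l.uid AND u.grp = l.grp.
- u row (uid=3, grp=CR): no match.
- u row (uid=5, grp=CR): no match.
- u row (uid=3, grp=RF): matches 2 l row(s) → 2 output row(s).
- u row (uid=3, grp=RF): matches 2 l row(s) → 2 output row(s).
- u row (uid=4, grp=RF): no match.
- u row (uid=3, grp=CR): no match.
- u row (uid=6, grp=RF): matches 1 l row(s) → 1 output row(s).
- u row (uid=4, grp=CR): matches 1 l row(s) → 1 output row(s).
- 4 l row(s) had no u match → kept, u columns NULL.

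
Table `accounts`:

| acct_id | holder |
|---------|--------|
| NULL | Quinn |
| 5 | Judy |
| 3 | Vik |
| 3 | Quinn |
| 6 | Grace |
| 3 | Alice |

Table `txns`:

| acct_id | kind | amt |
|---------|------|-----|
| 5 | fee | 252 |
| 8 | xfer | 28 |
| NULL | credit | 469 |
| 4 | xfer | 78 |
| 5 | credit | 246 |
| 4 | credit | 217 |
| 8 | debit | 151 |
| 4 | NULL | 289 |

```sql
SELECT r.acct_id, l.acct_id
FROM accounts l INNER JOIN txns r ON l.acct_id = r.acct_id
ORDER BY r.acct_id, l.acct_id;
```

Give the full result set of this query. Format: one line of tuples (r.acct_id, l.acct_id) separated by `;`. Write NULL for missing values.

INNER JOIN keeps only pairs where the ON condition holds.
Matching on l.acct_id = r.acct_id. A NULL in a compared column never satisfies the condition.
Matched pairs: 2.

(5, 5); (5, 5)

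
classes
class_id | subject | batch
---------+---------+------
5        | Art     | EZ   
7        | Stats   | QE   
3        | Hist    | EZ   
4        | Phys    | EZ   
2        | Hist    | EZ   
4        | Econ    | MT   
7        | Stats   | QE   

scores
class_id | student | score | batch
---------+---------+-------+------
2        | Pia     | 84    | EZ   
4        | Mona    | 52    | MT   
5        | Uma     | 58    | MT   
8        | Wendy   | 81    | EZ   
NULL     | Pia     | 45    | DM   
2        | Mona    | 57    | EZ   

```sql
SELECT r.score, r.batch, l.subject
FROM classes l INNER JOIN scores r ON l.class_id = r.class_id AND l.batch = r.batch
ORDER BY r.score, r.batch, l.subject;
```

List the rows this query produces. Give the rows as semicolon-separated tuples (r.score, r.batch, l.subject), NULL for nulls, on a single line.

(52, MT, Econ); (57, EZ, Hist); (84, EZ, Hist)

INNER JOIN keeps only pairs where the ON condition holds.
Matching on l.class_id = r.class_id AND l.batch = r.batch. A NULL in a compared column never satisfies the condition.
- l (class_id=5, batch=EZ) has no partner → excluded.
- l (class_id=7, batch=QE) has no partner → excluded.
- l (class_id=3, batch=EZ) has no partner → excluded.
- l (class_id=4, batch=EZ) has no partner → excluded.
- l (class_id=2, batch=EZ) pairs with 2 row(s) of r.
- l (class_id=4, batch=MT) pairs with 1 row(s) of r.
- l (class_id=7, batch=QE) has no partner → excluded.
After projecting and ordering:
r.score | r.batch | l.subject
52 | MT | Econ
57 | EZ | Hist
84 | EZ | Hist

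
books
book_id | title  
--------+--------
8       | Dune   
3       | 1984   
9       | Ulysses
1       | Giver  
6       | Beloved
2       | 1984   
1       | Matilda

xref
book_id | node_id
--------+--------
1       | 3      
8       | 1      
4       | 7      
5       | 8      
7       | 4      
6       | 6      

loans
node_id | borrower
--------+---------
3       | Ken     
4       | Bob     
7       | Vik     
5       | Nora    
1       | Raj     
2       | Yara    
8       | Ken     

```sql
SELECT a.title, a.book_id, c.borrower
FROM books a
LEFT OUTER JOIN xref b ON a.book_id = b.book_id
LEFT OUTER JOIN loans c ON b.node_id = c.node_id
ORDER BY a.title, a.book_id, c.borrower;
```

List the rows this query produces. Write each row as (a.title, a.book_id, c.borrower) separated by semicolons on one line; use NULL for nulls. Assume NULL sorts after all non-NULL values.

Joins associate left-to-right: books LEFT JOIN xref on book_id gives 7 intermediate row(s).
Then LEFT JOIN `loans c` on node_id: each of those 7 rows is kept; rows whose b.node_id has no match in c get NULL for c's columns.

(1984, 2, NULL); (1984, 3, NULL); (Beloved, 6, NULL); (Dune, 8, Raj); (Giver, 1, Ken); (Matilda, 1, Ken); (Ulysses, 9, NULL)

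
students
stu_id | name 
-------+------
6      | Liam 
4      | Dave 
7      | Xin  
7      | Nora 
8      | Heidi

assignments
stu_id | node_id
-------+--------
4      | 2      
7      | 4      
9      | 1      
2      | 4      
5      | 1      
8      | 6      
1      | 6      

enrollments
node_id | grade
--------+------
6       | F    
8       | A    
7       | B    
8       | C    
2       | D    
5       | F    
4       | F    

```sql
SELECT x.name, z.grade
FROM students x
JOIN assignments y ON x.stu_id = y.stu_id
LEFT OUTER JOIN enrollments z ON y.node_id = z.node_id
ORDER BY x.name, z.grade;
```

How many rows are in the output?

4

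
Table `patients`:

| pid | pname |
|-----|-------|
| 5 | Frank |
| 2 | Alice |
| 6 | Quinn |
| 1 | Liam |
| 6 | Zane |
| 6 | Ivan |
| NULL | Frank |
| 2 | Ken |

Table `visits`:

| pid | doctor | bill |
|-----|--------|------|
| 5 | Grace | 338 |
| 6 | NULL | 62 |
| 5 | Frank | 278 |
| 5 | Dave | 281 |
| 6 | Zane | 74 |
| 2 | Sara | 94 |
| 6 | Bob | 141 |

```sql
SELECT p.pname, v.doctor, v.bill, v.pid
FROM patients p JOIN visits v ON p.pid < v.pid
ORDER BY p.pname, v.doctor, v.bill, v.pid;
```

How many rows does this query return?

INNER JOIN keeps only pairs where the ON condition holds.
Matching on p.pid < v.pid. A NULL in a compared column never satisfies the condition.
- p (pid=5) pairs with 3 row(s) of v.
- p (pid=2) pairs with 6 row(s) of v.
- p (pid=6) has no partner → excluded.
- p (pid=1) pairs with 7 row(s) of v.
- p (pid=6) has no partner → excluded.
- p (pid=6) has no partner → excluded.
- p (pid=NULL) has no partner → excluded.
- p (pid=2) pairs with 6 row(s) of v.
Total: 22 rows.

22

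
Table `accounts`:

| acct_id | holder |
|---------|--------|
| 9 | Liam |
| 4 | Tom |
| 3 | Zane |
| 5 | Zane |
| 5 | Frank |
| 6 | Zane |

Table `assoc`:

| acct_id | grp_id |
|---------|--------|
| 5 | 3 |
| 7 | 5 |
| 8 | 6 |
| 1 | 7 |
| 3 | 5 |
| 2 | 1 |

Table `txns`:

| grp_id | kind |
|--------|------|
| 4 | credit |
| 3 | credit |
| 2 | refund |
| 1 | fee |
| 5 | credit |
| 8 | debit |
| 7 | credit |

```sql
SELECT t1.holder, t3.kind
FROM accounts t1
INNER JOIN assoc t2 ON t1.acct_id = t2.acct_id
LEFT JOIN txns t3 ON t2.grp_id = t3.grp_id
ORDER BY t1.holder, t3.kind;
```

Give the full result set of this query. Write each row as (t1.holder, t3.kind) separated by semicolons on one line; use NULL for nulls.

(Frank, credit); (Zane, credit); (Zane, credit)

Evaluate left to right. First `accounts t1 INNER JOIN assoc t2` on acct_id: 3 row(s).
Then LEFT JOIN `txns t3` on grp_id: each of those 3 rows is kept; rows whose t2.grp_id has no match in t3 get NULL for t3's columns.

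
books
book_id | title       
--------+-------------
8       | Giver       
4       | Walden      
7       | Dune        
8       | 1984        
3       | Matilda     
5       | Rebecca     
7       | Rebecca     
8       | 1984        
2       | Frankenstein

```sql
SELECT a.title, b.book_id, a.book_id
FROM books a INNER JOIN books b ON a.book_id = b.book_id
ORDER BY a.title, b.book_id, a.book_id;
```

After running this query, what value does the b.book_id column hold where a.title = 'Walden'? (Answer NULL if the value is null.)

4

INNER JOIN keeps only pairs where the ON condition holds.
Matching on a.book_id = b.book_id.
Matched pairs: 17.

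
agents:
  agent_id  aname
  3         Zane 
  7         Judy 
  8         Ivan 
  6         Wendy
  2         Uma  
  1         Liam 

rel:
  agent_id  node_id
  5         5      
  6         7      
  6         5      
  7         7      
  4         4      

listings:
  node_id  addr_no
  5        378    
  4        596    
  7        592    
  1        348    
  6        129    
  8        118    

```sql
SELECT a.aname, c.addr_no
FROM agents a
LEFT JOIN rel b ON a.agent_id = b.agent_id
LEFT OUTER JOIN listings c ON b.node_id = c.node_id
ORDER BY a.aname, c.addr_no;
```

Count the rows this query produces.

7

Evaluate left to right. First `agents a LEFT JOIN rel b` on agent_id: 7 row(s).
Then LEFT JOIN `listings c` on node_id: each of those 7 rows is kept; rows whose b.node_id has no match in c get NULL for c's columns.
Result: 7 row(s).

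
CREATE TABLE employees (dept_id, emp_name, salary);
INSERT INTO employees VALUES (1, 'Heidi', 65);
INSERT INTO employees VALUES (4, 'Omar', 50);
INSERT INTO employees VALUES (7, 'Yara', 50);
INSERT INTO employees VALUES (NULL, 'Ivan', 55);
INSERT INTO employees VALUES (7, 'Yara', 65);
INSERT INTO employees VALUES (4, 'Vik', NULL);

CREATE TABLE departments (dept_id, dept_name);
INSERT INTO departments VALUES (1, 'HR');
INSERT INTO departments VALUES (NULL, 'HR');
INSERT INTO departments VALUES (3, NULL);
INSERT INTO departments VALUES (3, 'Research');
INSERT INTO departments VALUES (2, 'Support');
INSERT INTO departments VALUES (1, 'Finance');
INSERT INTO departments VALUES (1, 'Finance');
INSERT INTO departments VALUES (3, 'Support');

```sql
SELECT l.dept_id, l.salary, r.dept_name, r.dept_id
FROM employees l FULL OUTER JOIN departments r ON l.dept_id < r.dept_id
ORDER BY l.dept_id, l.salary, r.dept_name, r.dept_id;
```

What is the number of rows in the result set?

13

FULL OUTER JOIN keeps every row from both sides; unmatched rows get NULL for the other side's columns.
Matching on l.dept_id < r.dept_id. A NULL in a compared column never satisfies the condition.
Matched pairs: 4; unmatched l rows kept: 5; unmatched r rows kept: 4.
Total: 4 matched + 9 padded = 13 rows.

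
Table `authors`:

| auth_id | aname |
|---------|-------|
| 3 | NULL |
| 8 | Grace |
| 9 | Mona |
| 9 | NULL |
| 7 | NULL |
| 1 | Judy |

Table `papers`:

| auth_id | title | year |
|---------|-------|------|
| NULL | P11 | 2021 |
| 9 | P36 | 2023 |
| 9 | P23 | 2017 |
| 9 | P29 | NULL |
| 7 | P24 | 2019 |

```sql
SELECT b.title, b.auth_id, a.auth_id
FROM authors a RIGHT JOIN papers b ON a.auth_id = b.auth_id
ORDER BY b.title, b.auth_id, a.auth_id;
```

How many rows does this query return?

RIGHT JOIN keeps every row from `papers`; unmatched rows get NULL for `authors`'s columns.
Matching on a.auth_id = b.auth_id. A NULL in a compared column never satisfies the condition.
- a row (auth_id=3): no match.
- a row (auth_id=8): no match.
- a row (auth_id=9): matches 3 b row(s) → 3 output row(s).
- a row (auth_id=9): matches 3 b row(s) → 3 output row(s).
- a row (auth_id=7): matches 1 b row(s) → 1 output row(s).
- a row (auth_id=1): no match.
- 1 row(s) from b found no a partner → padded with NULL.
Total: 7 matched + 1 padded = 8 rows.

8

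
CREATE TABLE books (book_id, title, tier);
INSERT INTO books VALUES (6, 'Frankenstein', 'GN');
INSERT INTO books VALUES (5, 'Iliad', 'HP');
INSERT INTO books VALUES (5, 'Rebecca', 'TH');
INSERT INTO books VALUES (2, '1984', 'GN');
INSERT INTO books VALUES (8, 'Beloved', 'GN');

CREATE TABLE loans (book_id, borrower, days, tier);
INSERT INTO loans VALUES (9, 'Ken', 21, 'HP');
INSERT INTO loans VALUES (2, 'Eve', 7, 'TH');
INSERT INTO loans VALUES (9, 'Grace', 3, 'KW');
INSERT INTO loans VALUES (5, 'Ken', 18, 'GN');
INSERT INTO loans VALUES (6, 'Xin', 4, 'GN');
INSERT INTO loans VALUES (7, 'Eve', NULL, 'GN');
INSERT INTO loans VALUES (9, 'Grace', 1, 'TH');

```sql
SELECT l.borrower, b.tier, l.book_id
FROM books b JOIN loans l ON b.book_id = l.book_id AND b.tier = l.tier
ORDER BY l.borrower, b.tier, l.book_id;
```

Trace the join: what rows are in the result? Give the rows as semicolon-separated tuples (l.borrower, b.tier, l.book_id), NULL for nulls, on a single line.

(Xin, GN, 6)

INNER JOIN keeps only pairs where the ON condition holds.
Matching on b.book_id = l.book_id AND b.tier = l.tier.
- b (book_id=6, tier=GN) pairs with 1 row(s) of l.
- b (book_id=5, tier=HP) has no partner → excluded.
- b (book_id=5, tier=TH) has no partner → excluded.
- b (book_id=2, tier=GN) has no partner → excluded.
- b (book_id=8, tier=GN) has no partner → excluded.
After projecting and ordering:
l.borrower | b.tier | l.book_id
Xin | GN | 6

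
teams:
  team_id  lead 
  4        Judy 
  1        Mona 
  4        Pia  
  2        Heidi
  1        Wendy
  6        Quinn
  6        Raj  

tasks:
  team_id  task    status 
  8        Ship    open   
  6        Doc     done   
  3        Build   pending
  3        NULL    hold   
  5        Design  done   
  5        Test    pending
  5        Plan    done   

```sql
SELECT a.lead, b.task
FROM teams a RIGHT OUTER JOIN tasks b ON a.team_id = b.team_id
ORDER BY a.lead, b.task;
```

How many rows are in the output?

8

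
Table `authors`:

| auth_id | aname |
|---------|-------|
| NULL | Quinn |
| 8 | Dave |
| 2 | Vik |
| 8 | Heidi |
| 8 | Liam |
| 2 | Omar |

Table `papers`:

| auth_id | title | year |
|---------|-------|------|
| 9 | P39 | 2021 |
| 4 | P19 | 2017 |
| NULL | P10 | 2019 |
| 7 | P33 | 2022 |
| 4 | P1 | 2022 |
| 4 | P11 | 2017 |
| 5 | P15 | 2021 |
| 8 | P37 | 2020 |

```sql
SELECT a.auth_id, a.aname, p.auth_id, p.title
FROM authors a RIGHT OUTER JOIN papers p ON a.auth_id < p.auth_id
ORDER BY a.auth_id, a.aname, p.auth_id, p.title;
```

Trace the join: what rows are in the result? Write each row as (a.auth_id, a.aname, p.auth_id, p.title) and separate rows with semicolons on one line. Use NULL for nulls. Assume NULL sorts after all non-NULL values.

(2, Omar, 4, P1); (2, Omar, 4, P11); (2, Omar, 4, P19); (2, Omar, 5, P15); (2, Omar, 7, P33); (2, Omar, 8, P37); (2, Omar, 9, P39); (2, Vik, 4, P1); (2, Vik, 4, P11); (2, Vik, 4, P19); (2, Vik, 5, P15); (2, Vik, 7, P33); (2, Vik, 8, P37); (2, Vik, 9, P39); (8, Dave, 9, P39); (8, Heidi, 9, P39); (8, Liam, 9, P39); (NULL, NULL, NULL, P10)

RIGHT JOIN keeps every row from `papers`; unmatched rows get NULL for `authors`'s columns.
Matching on a.auth_id < p.auth_id. A NULL in a compared column never satisfies the condition.
- auth_id=NULL: no matching p row.
- auth_id=8: 1 matching p row(s), so 1 row(s) emitted.
- auth_id=2: 7 matching p row(s), so 7 row(s) emitted.
- auth_id=8: 1 matching p row(s), so 1 row(s) emitted.
- auth_id=8: 1 matching p row(s), so 1 row(s) emitted.
- auth_id=2: 7 matching p row(s), so 7 row(s) emitted.
- 1 row(s) from p found no a partner → padded with NULL.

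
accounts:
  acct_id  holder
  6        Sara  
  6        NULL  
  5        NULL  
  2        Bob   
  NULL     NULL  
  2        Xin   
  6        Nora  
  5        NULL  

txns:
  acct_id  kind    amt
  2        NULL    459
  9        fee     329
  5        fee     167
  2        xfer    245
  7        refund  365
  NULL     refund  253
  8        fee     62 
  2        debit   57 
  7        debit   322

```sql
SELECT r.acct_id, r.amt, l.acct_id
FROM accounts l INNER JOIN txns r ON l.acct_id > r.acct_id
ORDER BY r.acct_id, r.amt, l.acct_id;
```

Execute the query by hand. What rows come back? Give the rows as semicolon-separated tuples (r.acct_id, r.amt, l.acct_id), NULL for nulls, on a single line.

INNER JOIN keeps only pairs where the ON condition holds.
Matching on l.acct_id > r.acct_id. A NULL in a compared column never satisfies the condition.
- l row (acct_id=6): matches 4 r row(s) → 4 output row(s).
- l row (acct_id=6): matches 4 r row(s) → 4 output row(s).
- l row (acct_id=5): matches 3 r row(s) → 3 output row(s).
- l row (acct_id=2): no match → dropped.
- l row (acct_id=NULL): no match → dropped.
- l row (acct_id=2): no match → dropped.
- l row (acct_id=6): matches 4 r row(s) → 4 output row(s).
- l row (acct_id=5): matches 3 r row(s) → 3 output row(s).

(2, 57, 5); (2, 57, 5); (2, 57, 6); (2, 57, 6); (2, 57, 6); (2, 245, 5); (2, 245, 5); (2, 245, 6); (2, 245, 6); (2, 245, 6); (2, 459, 5); (2, 459, 5); (2, 459, 6); (2, 459, 6); (2, 459, 6); (5, 167, 6); (5, 167, 6); (5, 167, 6)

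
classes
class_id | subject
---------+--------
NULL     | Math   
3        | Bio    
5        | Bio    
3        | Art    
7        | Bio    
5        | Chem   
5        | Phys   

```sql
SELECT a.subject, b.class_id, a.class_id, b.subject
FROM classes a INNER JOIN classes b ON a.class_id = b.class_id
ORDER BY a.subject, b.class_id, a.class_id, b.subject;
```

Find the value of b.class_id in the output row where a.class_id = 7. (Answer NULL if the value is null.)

7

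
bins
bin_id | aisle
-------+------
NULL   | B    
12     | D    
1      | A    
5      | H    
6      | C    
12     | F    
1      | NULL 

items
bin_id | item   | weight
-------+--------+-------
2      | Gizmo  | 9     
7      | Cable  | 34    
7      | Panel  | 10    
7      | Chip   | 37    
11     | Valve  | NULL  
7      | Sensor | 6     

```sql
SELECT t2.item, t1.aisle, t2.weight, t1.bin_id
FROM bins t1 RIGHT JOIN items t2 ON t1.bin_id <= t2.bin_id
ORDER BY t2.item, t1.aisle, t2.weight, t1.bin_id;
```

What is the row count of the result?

RIGHT JOIN keeps every row from `items`; unmatched rows get NULL for `bins`'s columns.
Matching on t1.bin_id <= t2.bin_id. A NULL in a compared column never satisfies the condition.
- t1 (bin_id=NULL) has no partner in t2.
- t1 (bin_id=12) has no partner in t2.
- t1 (bin_id=1) pairs with 6 row(s) of t2.
- t1 (bin_id=5) pairs with 5 row(s) of t2.
- t1 (bin_id=6) pairs with 5 row(s) of t2.
- t1 (bin_id=12) has no partner in t2.
- t1 (bin_id=1) pairs with 6 row(s) of t2.
- every t2 row matched at least one t1 row.
Total: 22 rows.

22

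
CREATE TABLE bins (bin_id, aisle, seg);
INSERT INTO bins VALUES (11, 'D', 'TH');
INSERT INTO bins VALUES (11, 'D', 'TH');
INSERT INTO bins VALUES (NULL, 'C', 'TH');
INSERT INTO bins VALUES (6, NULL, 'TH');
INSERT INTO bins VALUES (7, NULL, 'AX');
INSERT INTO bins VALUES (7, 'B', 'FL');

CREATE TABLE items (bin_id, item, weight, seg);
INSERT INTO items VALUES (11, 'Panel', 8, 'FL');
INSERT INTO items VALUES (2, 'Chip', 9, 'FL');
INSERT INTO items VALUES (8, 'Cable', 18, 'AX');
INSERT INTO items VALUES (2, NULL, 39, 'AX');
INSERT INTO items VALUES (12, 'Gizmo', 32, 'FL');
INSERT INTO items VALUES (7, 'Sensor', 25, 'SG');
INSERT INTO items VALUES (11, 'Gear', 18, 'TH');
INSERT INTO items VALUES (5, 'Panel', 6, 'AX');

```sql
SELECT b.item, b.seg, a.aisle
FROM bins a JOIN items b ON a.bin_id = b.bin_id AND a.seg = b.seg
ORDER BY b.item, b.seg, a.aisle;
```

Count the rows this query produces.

INNER JOIN keeps only pairs where the ON condition holds.
Matching on a.bin_id = b.bin_id AND a.seg = b.seg. A NULL in a compared column never satisfies the condition.
- a row (bin_id=11, seg=TH): matches 1 b row(s) → 1 output row(s).
- a row (bin_id=11, seg=TH): matches 1 b row(s) → 1 output row(s).
- a row (bin_id=NULL, seg=TH): no match → dropped.
- a row (bin_id=6, seg=TH): no match → dropped.
- a row (bin_id=7, seg=AX): no match → dropped.
- a row (bin_id=7, seg=FL): no match → dropped.
Total: 2 rows.

2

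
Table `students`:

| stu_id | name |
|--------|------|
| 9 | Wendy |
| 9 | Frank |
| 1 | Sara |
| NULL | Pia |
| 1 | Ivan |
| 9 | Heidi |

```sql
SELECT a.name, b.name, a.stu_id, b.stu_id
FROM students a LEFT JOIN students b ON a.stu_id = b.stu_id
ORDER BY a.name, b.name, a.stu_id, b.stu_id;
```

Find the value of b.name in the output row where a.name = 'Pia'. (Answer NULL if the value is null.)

NULL

LEFT JOIN keeps every row from `students a`; unmatched rows get NULL for `students b`'s columns.
Matching on a.stu_id = b.stu_id. A NULL in a compared column never satisfies the condition.
Matched pairs: 13; unmatched a rows kept: 1.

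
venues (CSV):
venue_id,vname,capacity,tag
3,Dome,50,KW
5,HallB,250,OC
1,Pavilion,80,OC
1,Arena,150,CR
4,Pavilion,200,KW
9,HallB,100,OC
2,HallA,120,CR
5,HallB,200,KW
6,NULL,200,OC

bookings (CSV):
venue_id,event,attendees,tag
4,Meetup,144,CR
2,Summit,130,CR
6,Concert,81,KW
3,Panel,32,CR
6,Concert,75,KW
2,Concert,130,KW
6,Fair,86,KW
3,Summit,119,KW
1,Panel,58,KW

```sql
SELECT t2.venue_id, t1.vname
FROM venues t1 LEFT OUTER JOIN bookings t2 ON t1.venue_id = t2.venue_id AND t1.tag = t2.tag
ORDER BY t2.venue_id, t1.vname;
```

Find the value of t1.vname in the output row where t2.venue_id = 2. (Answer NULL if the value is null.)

HallA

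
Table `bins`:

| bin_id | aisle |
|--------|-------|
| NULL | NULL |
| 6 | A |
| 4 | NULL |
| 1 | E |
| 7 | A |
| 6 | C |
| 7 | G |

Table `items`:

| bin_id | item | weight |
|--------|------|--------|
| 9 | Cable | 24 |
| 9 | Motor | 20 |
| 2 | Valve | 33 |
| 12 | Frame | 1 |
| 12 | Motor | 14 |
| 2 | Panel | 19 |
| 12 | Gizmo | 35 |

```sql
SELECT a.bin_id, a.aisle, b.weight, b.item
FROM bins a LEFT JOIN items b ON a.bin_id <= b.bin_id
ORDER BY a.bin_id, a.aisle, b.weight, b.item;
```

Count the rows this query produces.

LEFT JOIN keeps every row from `bins`; unmatched rows get NULL for `items`'s columns.
Matching on a.bin_id <= b.bin_id. A NULL in a compared column never satisfies the condition.
Matched pairs: 32; unmatched a rows kept: 1.
Total: 32 matched + 1 padded = 33 rows.

33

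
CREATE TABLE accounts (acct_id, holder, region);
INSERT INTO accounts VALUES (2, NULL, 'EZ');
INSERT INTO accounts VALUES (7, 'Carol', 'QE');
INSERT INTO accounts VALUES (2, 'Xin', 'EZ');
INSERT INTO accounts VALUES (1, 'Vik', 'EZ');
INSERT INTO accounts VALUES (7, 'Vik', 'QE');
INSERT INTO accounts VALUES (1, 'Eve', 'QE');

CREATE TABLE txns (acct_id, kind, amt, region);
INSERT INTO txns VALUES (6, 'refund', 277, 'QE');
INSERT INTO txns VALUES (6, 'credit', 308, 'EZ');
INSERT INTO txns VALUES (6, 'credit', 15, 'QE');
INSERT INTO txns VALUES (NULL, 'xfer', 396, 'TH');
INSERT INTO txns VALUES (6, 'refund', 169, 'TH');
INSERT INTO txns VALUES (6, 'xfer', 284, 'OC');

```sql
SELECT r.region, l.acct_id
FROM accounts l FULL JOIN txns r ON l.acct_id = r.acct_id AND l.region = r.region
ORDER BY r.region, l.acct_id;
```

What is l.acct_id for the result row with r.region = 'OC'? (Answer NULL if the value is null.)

NULL

FULL OUTER JOIN keeps every row from both sides; unmatched rows get NULL for the other side's columns.
Matching on l.acct_id = r.acct_id AND l.region = r.region. A NULL in a compared column never satisfies the condition.
Matched pairs: 0; unmatched l rows kept: 6; unmatched r rows kept: 6.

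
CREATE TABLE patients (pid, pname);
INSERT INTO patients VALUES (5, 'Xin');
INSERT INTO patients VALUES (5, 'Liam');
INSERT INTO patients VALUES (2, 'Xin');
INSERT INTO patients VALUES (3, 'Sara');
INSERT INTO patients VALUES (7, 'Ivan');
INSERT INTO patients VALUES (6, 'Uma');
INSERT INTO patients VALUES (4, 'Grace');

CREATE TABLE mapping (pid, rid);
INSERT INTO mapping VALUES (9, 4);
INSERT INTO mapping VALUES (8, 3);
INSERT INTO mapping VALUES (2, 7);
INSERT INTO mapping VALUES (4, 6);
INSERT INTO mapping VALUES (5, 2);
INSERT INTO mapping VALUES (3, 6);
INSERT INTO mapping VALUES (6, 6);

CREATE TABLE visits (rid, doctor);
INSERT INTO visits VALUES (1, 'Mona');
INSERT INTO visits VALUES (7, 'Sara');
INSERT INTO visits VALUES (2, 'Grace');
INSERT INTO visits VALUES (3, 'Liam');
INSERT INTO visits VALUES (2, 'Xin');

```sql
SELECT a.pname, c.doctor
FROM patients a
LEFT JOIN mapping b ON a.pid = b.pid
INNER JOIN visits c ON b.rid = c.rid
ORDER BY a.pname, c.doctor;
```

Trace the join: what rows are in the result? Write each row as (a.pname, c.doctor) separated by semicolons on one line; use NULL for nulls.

Step 1 — a LEFT JOIN b on pid → 7 row(s).
Then INNER JOIN `visits c` on rid: keep only rows whose b.rid appears in c.

(Liam, Grace); (Liam, Xin); (Xin, Grace); (Xin, Sara); (Xin, Xin)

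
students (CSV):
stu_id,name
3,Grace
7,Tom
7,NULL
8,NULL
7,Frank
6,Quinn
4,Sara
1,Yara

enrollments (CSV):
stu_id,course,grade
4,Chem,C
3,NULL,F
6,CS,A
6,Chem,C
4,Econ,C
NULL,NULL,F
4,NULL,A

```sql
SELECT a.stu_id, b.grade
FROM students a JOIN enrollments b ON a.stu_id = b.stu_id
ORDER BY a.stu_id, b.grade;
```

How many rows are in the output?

INNER JOIN keeps only pairs where the ON condition holds.
Matching on a.stu_id = b.stu_id. A NULL in a compared column never satisfies the condition.
- stu_id=3: 1 matching b row(s), so 1 row(s) emitted.
- stu_id=7: no matching b row, dropped.
- stu_id=7: no matching b row, dropped.
- stu_id=8: no matching b row, dropped.
- stu_id=7: no matching b row, dropped.
- stu_id=6: 2 matching b row(s), so 2 row(s) emitted.
- stu_id=4: 3 matching b row(s), so 3 row(s) emitted.
- stu_id=1: no matching b row, dropped.
Total: 6 rows.

6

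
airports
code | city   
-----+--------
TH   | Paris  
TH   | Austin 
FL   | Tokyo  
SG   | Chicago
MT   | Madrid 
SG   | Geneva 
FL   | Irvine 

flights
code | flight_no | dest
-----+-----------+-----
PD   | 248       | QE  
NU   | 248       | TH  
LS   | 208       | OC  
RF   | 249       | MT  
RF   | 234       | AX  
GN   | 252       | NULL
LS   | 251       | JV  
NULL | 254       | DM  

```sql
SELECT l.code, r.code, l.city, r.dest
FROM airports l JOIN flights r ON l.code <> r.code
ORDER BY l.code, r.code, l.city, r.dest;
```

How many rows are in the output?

49

INNER JOIN keeps only pairs where the ON condition holds.
Matching on l.code <> r.code. A NULL in a compared column never satisfies the condition.
Matched pairs: 49.
Total: 49 rows.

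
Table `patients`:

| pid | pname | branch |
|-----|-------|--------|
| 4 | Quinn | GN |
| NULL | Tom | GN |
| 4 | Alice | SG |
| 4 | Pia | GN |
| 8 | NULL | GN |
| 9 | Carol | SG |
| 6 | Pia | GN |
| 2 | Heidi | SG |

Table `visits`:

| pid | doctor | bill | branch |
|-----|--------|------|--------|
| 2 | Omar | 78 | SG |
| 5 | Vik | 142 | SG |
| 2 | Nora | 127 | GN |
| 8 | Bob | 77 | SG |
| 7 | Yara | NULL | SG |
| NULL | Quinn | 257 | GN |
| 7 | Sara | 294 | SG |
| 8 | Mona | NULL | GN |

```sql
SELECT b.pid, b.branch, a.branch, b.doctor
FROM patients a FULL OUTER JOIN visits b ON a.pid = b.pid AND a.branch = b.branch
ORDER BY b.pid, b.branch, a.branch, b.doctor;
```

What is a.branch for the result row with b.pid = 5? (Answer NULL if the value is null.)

FULL OUTER JOIN keeps every row from both sides; unmatched rows get NULL for the other side's columns.
Matching on a.pid = b.pid AND a.branch = b.branch. A NULL in a compared column never satisfies the condition.
- a[0] pid=4, branch=GN → no match; kept with NULLs on the b side.
- a[1] pid=NULL, branch=GN → no match; kept with NULLs on the b side.
- a[2] pid=4, branch=SG → no match; kept with NULLs on the b side.
- a[3] pid=4, branch=GN → no match; kept with NULLs on the b side.
- a[4] pid=8, branch=GN → 1 match(es) in b → 1 row(s).
- a[5] pid=9, branch=SG → no match; kept with NULLs on the b side.
- a[6] pid=6, branch=GN → no match; kept with NULLs on the b side.
- a[7] pid=2, branch=SG → 1 match(es) in b → 1 row(s).
- plus 6 unmatched b row(s), each kept with NULL a columns.

NULL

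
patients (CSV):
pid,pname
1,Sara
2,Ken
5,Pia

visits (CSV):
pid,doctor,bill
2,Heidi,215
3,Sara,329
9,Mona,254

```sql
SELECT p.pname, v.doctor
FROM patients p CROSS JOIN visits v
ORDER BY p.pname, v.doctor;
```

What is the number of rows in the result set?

9

CROSS JOIN pairs every row of `patients` with every row of `visits`: 3 × 3 = 9 rows.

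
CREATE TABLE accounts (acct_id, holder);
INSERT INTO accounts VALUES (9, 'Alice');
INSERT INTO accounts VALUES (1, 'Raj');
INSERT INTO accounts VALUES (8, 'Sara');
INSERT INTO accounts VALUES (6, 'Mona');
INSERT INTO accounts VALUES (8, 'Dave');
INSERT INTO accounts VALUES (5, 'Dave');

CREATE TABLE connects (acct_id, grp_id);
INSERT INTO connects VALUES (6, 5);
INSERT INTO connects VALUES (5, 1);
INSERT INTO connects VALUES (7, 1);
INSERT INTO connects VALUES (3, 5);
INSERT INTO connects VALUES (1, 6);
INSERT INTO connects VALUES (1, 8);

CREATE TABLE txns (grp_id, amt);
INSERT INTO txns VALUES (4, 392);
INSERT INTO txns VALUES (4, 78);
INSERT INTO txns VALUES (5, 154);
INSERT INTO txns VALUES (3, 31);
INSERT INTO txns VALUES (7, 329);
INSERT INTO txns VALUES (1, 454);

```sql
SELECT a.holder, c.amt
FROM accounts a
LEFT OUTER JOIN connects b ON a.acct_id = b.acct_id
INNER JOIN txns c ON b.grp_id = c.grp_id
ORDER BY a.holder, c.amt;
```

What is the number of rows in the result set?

Step 1 — a LEFT JOIN b on acct_id → 7 row(s).
Then INNER JOIN `txns c` on grp_id: keep only rows whose b.grp_id appears in c.
Result: 2 row(s).

2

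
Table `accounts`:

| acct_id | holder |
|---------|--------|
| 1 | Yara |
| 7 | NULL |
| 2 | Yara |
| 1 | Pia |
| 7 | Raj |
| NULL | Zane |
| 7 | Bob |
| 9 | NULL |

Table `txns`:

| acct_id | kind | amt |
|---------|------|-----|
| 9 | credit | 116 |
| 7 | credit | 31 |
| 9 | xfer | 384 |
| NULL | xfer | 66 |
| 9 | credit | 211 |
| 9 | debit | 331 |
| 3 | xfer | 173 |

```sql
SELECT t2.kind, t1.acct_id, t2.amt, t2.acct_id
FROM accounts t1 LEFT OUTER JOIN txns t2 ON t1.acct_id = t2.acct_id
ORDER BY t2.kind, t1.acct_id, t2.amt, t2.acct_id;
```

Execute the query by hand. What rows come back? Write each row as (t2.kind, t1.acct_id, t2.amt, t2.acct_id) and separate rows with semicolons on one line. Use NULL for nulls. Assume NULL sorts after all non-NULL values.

(credit, 7, 31, 7); (credit, 7, 31, 7); (credit, 7, 31, 7); (credit, 9, 116, 9); (credit, 9, 211, 9); (debit, 9, 331, 9); (xfer, 9, 384, 9); (NULL, 1, NULL, NULL); (NULL, 1, NULL, NULL); (NULL, 2, NULL, NULL); (NULL, NULL, NULL, NULL)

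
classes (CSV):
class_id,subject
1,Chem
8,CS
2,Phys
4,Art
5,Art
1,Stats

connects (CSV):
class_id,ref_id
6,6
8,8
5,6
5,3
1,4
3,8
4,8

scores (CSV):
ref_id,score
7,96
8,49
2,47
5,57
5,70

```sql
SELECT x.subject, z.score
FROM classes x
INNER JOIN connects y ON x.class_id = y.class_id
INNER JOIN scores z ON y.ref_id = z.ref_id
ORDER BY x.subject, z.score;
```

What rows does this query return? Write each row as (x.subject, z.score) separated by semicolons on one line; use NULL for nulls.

Evaluate left to right. First `classes x INNER JOIN connects y` on class_id: 6 row(s).
Then INNER JOIN `scores z` on ref_id: keep only rows whose y.ref_id appears in z.

(Art, 49); (CS, 49)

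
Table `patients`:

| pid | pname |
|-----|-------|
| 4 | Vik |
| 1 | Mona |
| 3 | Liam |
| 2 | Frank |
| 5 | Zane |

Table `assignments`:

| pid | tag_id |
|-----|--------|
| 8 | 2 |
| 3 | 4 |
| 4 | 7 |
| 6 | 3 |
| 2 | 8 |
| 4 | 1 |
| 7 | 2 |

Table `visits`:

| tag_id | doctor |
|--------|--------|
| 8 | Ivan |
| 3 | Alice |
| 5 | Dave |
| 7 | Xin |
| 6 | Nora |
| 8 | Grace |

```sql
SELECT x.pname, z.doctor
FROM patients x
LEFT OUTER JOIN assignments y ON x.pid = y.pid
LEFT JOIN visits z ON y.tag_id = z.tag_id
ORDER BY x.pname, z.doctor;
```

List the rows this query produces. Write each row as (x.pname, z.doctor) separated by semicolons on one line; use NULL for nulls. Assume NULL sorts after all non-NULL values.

Step 1 — x LEFT JOIN y on pid → 6 row(s).
Then LEFT JOIN `visits z` on tag_id: each of those 6 rows is kept; rows whose y.tag_id has no match in z get NULL for z's columns.

(Frank, Grace); (Frank, Ivan); (Liam, NULL); (Mona, NULL); (Vik, Xin); (Vik, NULL); (Zane, NULL)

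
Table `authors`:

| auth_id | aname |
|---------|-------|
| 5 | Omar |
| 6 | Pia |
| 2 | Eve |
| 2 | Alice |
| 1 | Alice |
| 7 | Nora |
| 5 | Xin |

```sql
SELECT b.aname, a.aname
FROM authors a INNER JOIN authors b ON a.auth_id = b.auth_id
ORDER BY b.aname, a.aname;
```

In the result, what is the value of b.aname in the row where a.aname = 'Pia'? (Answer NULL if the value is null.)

INNER JOIN keeps only pairs where the ON condition holds.
Matching on a.auth_id = b.auth_id.
Matched pairs: 11.

Pia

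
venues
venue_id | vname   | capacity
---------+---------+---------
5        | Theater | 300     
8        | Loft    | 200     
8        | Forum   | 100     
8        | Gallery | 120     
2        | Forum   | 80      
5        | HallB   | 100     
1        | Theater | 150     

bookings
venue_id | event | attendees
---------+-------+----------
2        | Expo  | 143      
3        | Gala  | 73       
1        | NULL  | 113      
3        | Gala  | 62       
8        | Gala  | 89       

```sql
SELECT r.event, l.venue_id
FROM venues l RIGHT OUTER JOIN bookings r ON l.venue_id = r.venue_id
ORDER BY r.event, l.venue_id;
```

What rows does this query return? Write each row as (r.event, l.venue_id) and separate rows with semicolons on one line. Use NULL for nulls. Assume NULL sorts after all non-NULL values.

(Expo, 2); (Gala, 8); (Gala, 8); (Gala, 8); (Gala, NULL); (Gala, NULL); (NULL, 1)

RIGHT JOIN keeps every row from `bookings`; unmatched rows get NULL for `venues`'s columns.
Matching on l.venue_id = r.venue_id.
- l row (venue_id=5): no match.
- l row (venue_id=8): matches 1 r row(s) → 1 output row(s).
- l row (venue_id=8): matches 1 r row(s) → 1 output row(s).
- l row (venue_id=8): matches 1 r row(s) → 1 output row(s).
- l row (venue_id=2): matches 1 r row(s) → 1 output row(s).
- l row (venue_id=5): no match.
- l row (venue_id=1): matches 1 r row(s) → 1 output row(s).
- 2 row(s) from r found no l partner → padded with NULL.
After projecting and ordering:
r.event | l.venue_id
Expo | 2
Gala | 8
Gala | 8
Gala | 8
Gala | NULL
Gala | NULL
NULL | 1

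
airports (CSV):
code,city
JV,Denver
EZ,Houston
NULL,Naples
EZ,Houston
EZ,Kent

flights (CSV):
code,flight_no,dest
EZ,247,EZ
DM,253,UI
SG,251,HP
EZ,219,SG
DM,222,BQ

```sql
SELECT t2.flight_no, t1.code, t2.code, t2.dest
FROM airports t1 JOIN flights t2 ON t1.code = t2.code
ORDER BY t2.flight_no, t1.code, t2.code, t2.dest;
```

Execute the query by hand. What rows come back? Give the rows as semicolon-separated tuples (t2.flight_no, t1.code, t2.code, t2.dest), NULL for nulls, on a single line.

INNER JOIN keeps only pairs where the ON condition holds.
Matching on t1.code = t2.code. A NULL in a compared column never satisfies the condition.
- t1 (code=JV) has no partner → excluded.
- t1 (code=EZ) pairs with 2 row(s) of t2.
- t1 (code=NULL) has no partner → excluded.
- t1 (code=EZ) pairs with 2 row(s) of t2.
- t1 (code=EZ) pairs with 2 row(s) of t2.
After projecting and ordering:
t2.flight_no | t1.code | t2.code | t2.dest
219 | EZ | EZ | SG
219 | EZ | EZ | SG
219 | EZ | EZ | SG
247 | EZ | EZ | EZ
247 | EZ | EZ | EZ
247 | EZ | EZ | EZ

(219, EZ, EZ, SG); (219, EZ, EZ, SG); (219, EZ, EZ, SG); (247, EZ, EZ, EZ); (247, EZ, EZ, EZ); (247, EZ, EZ, EZ)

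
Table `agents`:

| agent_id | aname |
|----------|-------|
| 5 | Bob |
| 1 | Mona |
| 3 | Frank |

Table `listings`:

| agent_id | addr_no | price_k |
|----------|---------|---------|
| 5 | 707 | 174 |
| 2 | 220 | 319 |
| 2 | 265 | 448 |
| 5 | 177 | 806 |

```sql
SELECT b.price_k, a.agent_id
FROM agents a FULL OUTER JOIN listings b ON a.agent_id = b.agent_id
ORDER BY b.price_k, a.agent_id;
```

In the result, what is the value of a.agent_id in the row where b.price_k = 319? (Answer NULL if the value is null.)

NULL

FULL OUTER JOIN keeps every row from both sides; unmatched rows get NULL for the other side's columns.
Matching on a.agent_id = b.agent_id.
- agent_id=5: 2 matching b row(s), so 2 row(s) emitted.
- agent_id=1: no b row matches, row kept with b columns NULL.
- agent_id=3: no b row matches, row kept with b columns NULL.
- 2 b row(s) had no a match → kept, a columns NULL.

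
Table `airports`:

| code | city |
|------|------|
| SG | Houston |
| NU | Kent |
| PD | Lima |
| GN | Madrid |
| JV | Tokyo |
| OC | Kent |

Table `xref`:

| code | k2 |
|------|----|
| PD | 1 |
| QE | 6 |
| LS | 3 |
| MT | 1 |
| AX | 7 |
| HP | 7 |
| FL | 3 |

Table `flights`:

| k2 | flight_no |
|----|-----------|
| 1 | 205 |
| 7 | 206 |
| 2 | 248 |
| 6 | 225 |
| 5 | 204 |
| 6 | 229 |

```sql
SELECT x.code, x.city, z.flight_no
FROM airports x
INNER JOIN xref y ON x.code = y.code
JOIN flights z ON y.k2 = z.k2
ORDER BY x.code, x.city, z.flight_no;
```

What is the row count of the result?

1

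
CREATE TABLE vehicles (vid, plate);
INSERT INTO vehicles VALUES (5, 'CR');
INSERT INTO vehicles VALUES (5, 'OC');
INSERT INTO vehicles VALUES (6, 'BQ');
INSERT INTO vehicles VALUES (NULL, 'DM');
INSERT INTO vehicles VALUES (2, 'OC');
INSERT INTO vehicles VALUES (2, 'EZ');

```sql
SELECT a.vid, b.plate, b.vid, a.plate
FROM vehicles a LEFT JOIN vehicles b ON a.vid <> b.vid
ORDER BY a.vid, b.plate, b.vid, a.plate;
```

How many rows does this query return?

17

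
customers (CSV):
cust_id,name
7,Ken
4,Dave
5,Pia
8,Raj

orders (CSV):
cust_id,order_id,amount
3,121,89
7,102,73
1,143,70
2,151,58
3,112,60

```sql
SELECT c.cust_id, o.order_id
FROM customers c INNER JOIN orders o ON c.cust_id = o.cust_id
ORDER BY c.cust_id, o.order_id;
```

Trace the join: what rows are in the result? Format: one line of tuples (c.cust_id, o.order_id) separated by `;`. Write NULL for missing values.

(7, 102)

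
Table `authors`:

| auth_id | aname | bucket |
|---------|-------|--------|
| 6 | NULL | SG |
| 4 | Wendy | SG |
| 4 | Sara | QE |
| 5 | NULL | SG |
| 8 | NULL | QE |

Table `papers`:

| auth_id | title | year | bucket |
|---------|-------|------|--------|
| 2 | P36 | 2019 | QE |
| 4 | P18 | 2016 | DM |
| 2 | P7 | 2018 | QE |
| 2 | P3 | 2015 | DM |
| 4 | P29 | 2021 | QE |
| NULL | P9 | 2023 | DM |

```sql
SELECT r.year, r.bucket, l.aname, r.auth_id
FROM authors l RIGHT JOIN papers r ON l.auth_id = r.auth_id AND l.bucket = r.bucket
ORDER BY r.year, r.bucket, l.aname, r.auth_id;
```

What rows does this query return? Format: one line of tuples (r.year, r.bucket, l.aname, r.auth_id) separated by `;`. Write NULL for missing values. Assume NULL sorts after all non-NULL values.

RIGHT JOIN keeps every row from `papers`; unmatched rows get NULL for `authors`'s columns.
Matching on l.auth_id = r.auth_id AND l.bucket = r.bucket. A NULL in a compared column never satisfies the condition.
Matched pairs: 1; unmatched r rows kept: 5.

(2015, DM, NULL, 2); (2016, DM, NULL, 4); (2018, QE, NULL, 2); (2019, QE, NULL, 2); (2021, QE, Sara, 4); (2023, DM, NULL, NULL)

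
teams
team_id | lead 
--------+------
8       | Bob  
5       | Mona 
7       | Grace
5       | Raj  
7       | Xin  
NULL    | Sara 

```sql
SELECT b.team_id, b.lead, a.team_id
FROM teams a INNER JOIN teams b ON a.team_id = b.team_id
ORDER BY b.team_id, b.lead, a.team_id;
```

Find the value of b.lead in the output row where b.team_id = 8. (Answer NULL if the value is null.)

INNER JOIN keeps only pairs where the ON condition holds.
Matching on a.team_id = b.team_id. A NULL in a compared column never satisfies the condition.
- team_id=8: 1 matching b row(s), so 1 row(s) emitted.
- team_id=5: 2 matching b row(s), so 2 row(s) emitted.
- team_id=7: 2 matching b row(s), so 2 row(s) emitted.
- team_id=5: 2 matching b row(s), so 2 row(s) emitted.
- team_id=7: 2 matching b row(s), so 2 row(s) emitted.
- team_id=NULL: no matching b row, dropped.

Bob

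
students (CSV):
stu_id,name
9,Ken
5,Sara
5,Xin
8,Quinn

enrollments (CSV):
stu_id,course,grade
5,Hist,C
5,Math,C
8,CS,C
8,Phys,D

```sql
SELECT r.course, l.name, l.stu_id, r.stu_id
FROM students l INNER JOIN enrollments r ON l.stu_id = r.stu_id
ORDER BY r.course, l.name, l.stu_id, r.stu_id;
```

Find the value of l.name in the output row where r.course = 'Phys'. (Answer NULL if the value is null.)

Quinn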